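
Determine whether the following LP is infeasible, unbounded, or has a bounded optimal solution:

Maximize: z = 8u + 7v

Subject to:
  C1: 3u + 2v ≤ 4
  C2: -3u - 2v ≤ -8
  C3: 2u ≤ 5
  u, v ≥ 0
C1 requires 3u + 2v ≤ 4, while C2 (-3u - 2v ≤ -8) is equivalent to 3u + 2v ≥ 8. Together they would need 8 ≤ 3u + 2v ≤ 4, which is impossible since 8 > 4. No point satisfies all constraints.

The feasible region is empty; the LP is infeasible.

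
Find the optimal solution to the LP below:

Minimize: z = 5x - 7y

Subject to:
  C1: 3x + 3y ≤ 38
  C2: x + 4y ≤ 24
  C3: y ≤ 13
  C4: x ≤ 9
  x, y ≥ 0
x = 0, y = 6, z = -42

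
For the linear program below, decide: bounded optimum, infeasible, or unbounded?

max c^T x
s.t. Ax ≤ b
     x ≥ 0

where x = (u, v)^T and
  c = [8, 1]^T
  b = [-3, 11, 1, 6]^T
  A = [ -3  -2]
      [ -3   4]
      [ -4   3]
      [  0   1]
Feasible point: (1, 0) satisfies every constraint, so the LP is feasible.
Direction d = (1, 0): for each constraint row a, a·d ≤ 0 —
  (-3)(1) + (-2)(0) = -3 ≤ 0
  (-3)(1) + (4)(0) = -3 ≤ 0
  (-4)(1) + (3)(0) = -4 ≤ 0
  (0)(1) + (1)(0) = 0 ≤ 0
and d ≥ 0, so (1, 0) + t·d stays feasible for every t ≥ 0. Along this ray z = 8u + v changes by 8 per unit t, so z → +∞.

Unbounded: there is a feasible ray along which z → +∞.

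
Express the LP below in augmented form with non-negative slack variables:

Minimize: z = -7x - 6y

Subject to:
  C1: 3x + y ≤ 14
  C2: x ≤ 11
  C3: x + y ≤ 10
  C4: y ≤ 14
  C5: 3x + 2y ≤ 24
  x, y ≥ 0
min z = -7x - 6y

s.t.
  3x + y + s1 = 14
  x + s2 = 11
  x + y + s3 = 10
  y + s4 = 14
  3x + 2y + s5 = 24
  x, y, s1, s2, s3, s4, s5 ≥ 0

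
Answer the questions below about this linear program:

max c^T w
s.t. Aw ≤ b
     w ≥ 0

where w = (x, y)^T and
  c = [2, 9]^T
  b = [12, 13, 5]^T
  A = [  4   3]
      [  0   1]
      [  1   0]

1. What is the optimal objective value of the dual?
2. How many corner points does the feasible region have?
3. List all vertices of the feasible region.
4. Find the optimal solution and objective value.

1. 36 (by strong duality, equal to the primal optimum)
2. 3
3. (0, 0), (3, 0), (0, 4)
4. x = 0, y = 4, z = 36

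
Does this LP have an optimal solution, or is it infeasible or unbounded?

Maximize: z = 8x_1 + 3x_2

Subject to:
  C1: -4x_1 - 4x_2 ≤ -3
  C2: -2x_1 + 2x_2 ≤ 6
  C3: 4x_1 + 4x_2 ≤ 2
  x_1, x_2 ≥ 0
C3 requires 4x_1 + 4x_2 ≤ 2, while C1 (-4x_1 - 4x_2 ≤ -3) is equivalent to 4x_1 + 4x_2 ≥ 3. Together they would need 3 ≤ 4x_1 + 4x_2 ≤ 2, which is impossible since 3 > 2. No point satisfies all constraints.

Infeasible — the constraint set is empty.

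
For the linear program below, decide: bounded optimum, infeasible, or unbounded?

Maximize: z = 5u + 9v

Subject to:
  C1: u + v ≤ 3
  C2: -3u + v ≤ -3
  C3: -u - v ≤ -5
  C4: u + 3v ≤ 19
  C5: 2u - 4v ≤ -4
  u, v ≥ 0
C1 requires u + v ≤ 3, while C3 (-u - v ≤ -5) is equivalent to u + v ≥ 5. Together they would need 5 ≤ u + v ≤ 3, which is impossible since 5 > 3. No point satisfies all constraints.

Infeasible: no point satisfies all constraints simultaneously.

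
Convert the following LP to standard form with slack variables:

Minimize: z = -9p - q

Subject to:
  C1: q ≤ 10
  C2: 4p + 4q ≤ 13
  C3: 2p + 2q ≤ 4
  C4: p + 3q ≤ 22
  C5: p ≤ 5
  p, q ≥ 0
min z = -9p - q

s.t.
  q + s1 = 10
  4p + 4q + s2 = 13
  2p + 2q + s3 = 4
  p + 3q + s4 = 22
  p + s5 = 5
  p, q, s1, s2, s3, s4, s5 ≥ 0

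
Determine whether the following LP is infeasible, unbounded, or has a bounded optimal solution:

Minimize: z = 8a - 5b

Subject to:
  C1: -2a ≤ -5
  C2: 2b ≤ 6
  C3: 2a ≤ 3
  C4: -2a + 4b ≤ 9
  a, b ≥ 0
C3 requires 2a ≤ 3, while C1 (-2a ≤ -5) is equivalent to 2a ≥ 5. Together they would need 5 ≤ 2a ≤ 3, which is impossible since 5 > 3. No point satisfies all constraints.

The feasible region is empty; the LP is infeasible.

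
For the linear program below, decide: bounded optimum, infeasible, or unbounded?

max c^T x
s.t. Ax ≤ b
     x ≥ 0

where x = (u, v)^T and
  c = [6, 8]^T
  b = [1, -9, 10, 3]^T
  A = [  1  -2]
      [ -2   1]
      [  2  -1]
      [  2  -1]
One constraint requires 2u - v ≤ 3, while the constraint -2u + v ≤ -9 is equivalent to 2u - v ≥ 9. Together they would need 9 ≤ 2u - v ≤ 3, which is impossible since 9 > 3. No point satisfies all constraints.

Infeasible — the constraint set is empty.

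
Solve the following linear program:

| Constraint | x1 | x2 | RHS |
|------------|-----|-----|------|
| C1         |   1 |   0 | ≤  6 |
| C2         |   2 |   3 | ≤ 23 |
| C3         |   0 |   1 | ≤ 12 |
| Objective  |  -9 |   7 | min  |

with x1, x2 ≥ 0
Each vertex is the intersection of two constraint boundaries that also satisfies all remaining constraints:
  x1 = 0 and x2 = 0 → (0, 0)
  x1 = 6 and x2 = 0 → (6, 0)
  x1 = 6 and 2x1 + 3x2 = 23 → (6, 3.667)
  2x1 + 3x2 = 23 and x1 = 0 → (0, 7.667)

Evaluating z = -9x1 + 7x2 at each vertex:
  (0, 0): z = 0
  (6, 0): z = -54
  (6, 3.667): z = -28.33
  (0, 7.667): z = 53.67

The minimum is at (6, 0) with z = -54.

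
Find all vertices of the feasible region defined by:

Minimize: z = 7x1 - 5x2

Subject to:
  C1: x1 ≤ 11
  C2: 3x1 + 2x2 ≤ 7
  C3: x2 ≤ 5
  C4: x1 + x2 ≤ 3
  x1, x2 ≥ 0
Each vertex is the intersection of two constraint boundaries that also satisfies all remaining constraints:
  x1 = 0 and x2 = 0 → (0, 0)
  3x1 + 2x2 = 7 and x2 = 0 → (2.333, 0)
  3x1 + 2x2 = 7 and x1 + x2 = 3 → (1, 2)
  x1 + x2 = 3 and x1 = 0 → (0, 3)

Vertices: (0, 0), (2.333, 0), (1, 2), (0, 3)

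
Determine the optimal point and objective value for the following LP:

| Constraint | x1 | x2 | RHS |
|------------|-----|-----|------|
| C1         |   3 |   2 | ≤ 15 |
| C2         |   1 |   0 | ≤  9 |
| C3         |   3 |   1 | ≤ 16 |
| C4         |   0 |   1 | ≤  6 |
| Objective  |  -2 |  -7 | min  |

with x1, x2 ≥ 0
x1 = 1, x2 = 6, z = -44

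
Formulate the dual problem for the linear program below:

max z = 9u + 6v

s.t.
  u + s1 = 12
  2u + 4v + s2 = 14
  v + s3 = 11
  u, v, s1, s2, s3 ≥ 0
Minimize: z = 12y1 + 14y2 + 11y3

Subject to:
  C1: -y1 - 2y2 ≤ -9
  C2: -4y2 - y3 ≤ -6
  y1, y2, y3 ≥ 0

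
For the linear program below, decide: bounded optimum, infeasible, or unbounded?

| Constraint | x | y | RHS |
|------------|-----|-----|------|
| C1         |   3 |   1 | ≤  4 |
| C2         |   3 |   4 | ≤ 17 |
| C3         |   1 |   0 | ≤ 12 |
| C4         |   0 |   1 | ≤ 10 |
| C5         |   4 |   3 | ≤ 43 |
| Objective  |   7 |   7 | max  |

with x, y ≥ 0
The point (0, 4) satisfies every constraint, so the LP is feasible; the constraints give x ≤ 12 and y ≤ 10, which with x, y ≥ 0 keep the feasible region inside a bounded box. A feasible, bounded LP attains a finite optimum at a vertex.

Evaluating z = 7x + 7y at each vertex:
  (0, 0): z = 0
  (1.333, 0): z = 9.333
  (0, 4): z = 28

The LP has an optimal solution: (0, 4) with z = 28.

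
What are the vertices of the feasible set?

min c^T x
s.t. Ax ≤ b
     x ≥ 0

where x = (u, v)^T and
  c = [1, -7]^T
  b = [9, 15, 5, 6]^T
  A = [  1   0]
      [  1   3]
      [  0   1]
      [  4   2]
Each vertex is the intersection of two constraint boundaries that also satisfies all remaining constraints:
  u = 0 and v = 0 → (0, 0)
  4u + 2v = 6 and v = 0 → (1.5, 0)
  4u + 2v = 6 and u = 0 → (0, 3)

Vertices: (0, 0), (1.5, 0), (0, 3)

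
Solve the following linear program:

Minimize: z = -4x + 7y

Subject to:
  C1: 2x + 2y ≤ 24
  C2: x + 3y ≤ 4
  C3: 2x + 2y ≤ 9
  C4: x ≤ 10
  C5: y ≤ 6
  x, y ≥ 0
Each vertex is the intersection of two constraint boundaries that also satisfies all remaining constraints:
  x = 0 and y = 0 → (0, 0)
  x + 3y = 4 and y = 0 → (4, 0)
  x + 3y = 4 and x = 0 → (0, 1.333)

Evaluating z = -4x + 7y at each vertex:
  (0, 0): z = 0
  (4, 0): z = -16
  (0, 1.333): z = 9.333

The minimum is at (4, 0) with z = -16.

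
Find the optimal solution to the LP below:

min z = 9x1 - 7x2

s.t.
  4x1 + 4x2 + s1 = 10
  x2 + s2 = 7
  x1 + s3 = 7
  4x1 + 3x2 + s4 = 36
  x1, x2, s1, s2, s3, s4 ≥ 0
Each vertex is the intersection of two constraint boundaries that also satisfies all remaining constraints:
  x1 = 0 and x2 = 0 → (0, 0)
  4x1 + 4x2 = 10 and x2 = 0 → (2.5, 0)
  4x1 + 4x2 = 10 and x1 = 0 → (0, 2.5)

Evaluating z = 9x1 - 7x2 at each vertex:
  (0, 0): z = 0
  (2.5, 0): z = 22.5
  (0, 2.5): z = -17.5

The minimum is at (0, 2.5) with z = -17.5.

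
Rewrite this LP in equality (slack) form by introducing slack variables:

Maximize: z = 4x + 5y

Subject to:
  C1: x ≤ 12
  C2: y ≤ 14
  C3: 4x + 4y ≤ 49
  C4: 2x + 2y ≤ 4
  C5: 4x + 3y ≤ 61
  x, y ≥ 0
max z = 4x + 5y

s.t.
  x + s1 = 12
  y + s2 = 14
  4x + 4y + s3 = 49
  2x + 2y + s4 = 4
  4x + 3y + s5 = 61
  x, y, s1, s2, s3, s4, s5 ≥ 0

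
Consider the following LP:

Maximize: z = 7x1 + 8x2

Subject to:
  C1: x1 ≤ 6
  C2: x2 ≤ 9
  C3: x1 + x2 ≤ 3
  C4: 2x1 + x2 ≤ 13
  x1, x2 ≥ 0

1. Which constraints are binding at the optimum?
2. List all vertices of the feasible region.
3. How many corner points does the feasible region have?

1. C3, x1 ≥ 0
2. (0, 0), (3, 0), (0, 3)
3. 3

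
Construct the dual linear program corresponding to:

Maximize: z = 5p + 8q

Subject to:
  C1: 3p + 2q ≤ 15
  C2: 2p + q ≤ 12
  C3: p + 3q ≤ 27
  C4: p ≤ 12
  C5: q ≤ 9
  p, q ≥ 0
Minimize: z = 15y1 + 12y2 + 27y3 + 12y4 + 9y5

Subject to:
  C1: -3y1 - 2y2 - y3 - y4 ≤ -5
  C2: -2y1 - y2 - 3y3 - y5 ≤ -8
  y1, y2, y3, y4, y5 ≥ 0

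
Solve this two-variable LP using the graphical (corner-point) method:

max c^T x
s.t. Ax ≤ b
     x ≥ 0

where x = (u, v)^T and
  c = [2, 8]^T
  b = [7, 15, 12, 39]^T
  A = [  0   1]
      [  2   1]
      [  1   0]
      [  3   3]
Each vertex is the intersection of two constraint boundaries that also satisfies all remaining constraints:
  u = 0 and v = 0 → (0, 0)
  2u + v = 15 and v = 0 → (7.5, 0)
  v = 7 and 2u + v = 15 → (4, 7)
  v = 7 and u = 0 → (0, 7)

Evaluating z = 2u + 8v at each vertex:
  (0, 0): z = 0
  (7.5, 0): z = 15
  (4, 7): z = 64
  (0, 7): z = 56

The maximum is at (4, 7) with z = 64.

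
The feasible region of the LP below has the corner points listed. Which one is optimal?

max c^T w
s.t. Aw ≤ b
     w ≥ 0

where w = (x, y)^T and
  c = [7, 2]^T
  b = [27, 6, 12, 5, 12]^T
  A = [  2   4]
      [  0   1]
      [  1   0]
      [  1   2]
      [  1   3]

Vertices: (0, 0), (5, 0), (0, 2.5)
Evaluating z = 7x + 2y at each vertex:
  (0, 0): z = 0
  (5, 0): z = 35
  (0, 2.5): z = 5

The largest value is z = 35, attained at (5, 0).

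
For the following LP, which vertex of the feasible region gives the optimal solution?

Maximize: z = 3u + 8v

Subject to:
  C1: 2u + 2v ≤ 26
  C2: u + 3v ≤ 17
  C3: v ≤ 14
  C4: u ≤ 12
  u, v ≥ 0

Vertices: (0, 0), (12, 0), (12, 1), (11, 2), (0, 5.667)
Evaluating z = 3u + 8v at each vertex:
  (0, 0): z = 0
  (12, 0): z = 36
  (12, 1): z = 44
  (11, 2): z = 49
  (0, 5.667): z = 45.33

The largest value is z = 49, attained at (11, 2).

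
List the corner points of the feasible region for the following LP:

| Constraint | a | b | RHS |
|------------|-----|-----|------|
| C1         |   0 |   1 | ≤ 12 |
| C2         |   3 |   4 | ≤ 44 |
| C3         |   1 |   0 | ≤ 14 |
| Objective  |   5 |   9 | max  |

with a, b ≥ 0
Each vertex is the intersection of two constraint boundaries that also satisfies all remaining constraints:
  a = 0 and b = 0 → (0, 0)
  a = 14 and b = 0 → (14, 0)
  3a + 4b = 44 and a = 14 → (14, 0.5)
  3a + 4b = 44 and a = 0 → (0, 11)

Vertices: (0, 0), (14, 0), (14, 0.5), (0, 11)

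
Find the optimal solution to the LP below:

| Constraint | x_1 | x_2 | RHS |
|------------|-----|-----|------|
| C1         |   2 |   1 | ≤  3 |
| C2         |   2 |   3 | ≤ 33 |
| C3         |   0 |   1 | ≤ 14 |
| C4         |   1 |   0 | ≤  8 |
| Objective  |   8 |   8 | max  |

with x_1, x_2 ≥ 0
x_1 = 0, x_2 = 3, z = 24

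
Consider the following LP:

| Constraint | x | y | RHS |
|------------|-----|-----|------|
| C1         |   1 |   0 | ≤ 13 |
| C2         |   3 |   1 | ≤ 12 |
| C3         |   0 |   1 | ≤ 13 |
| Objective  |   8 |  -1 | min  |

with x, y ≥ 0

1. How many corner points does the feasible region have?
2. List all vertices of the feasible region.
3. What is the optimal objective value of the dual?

1. 3
2. (0, 0), (4, 0), (0, 12)
3. -12 (by strong duality, equal to the primal optimum)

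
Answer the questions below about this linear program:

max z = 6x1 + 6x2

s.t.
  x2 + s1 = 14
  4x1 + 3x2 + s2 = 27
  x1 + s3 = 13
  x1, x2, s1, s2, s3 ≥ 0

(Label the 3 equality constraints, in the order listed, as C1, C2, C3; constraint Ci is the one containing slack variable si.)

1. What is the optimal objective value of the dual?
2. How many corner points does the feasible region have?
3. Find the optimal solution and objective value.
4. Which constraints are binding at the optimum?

1. 54 (by strong duality, equal to the primal optimum)
2. 3
3. x1 = 0, x2 = 9, z = 54
4. C2, x1 ≥ 0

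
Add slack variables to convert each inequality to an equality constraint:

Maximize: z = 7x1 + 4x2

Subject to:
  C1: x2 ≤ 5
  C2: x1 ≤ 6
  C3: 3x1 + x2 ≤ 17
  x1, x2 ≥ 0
max z = 7x1 + 4x2

s.t.
  x2 + s1 = 5
  x1 + s2 = 6
  3x1 + x2 + s3 = 17
  x1, x2, s1, s2, s3 ≥ 0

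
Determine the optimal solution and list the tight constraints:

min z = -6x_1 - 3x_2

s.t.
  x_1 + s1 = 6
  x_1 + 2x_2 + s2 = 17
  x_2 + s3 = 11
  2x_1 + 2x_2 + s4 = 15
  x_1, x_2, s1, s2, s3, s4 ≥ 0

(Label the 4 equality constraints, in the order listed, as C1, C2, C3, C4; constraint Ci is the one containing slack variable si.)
Optimal: x_1 = 6, x_2 = 1.5
Binding: C1, C4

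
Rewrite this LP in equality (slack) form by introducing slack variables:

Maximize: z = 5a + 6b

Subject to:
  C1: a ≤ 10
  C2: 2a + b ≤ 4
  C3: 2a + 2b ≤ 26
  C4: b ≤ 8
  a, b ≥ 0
max z = 5a + 6b

s.t.
  a + s1 = 10
  2a + b + s2 = 4
  2a + 2b + s3 = 26
  b + s4 = 8
  a, b, s1, s2, s3, s4 ≥ 0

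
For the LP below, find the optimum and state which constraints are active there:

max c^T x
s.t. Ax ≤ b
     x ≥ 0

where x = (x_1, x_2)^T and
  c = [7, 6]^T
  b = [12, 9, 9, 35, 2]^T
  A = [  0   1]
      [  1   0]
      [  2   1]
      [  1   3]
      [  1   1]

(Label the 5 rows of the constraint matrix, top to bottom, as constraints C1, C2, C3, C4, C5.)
Optimal: x_1 = 2, x_2 = 0
Slack at optimum:
  C1: slack = 12
  C2: slack = 7
  C3: slack = 5
  C4: slack = 33
  C5: slack = 0 (binding)
  x_1 ≥ 0: x_1 = 2
  x_2 ≥ 0: x_2 = 0 (binding)
Binding constraints: C5, x_2 ≥ 0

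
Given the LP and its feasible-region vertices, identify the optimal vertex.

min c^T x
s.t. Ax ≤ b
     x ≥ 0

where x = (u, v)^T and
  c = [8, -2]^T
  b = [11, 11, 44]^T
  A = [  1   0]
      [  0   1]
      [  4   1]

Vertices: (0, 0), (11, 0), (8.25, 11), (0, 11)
(0, 11) with z = -22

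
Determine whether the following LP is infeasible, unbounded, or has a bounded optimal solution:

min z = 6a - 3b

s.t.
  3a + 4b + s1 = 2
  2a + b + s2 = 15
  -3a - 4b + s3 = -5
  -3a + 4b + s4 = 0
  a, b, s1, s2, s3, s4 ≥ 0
The row 3a + 4b + s1 = 2 with s1 ≥ 0 requires 3a + 4b ≤ 2, while the row -3a - 4b + s3 = -5 with s3 ≥ 0 is equivalent to 3a + 4b ≥ 5. Together they would need 5 ≤ 3a + 4b ≤ 2, which is impossible since 5 > 2. No point satisfies all constraints.

Infeasible: no point satisfies all constraints simultaneously.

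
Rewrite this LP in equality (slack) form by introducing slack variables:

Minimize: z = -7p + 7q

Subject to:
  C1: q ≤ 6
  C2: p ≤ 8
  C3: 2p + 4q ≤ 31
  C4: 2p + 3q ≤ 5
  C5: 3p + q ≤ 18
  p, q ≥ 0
min z = -7p + 7q

s.t.
  q + s1 = 6
  p + s2 = 8
  2p + 4q + s3 = 31
  2p + 3q + s4 = 5
  3p + q + s5 = 18
  p, q, s1, s2, s3, s4, s5 ≥ 0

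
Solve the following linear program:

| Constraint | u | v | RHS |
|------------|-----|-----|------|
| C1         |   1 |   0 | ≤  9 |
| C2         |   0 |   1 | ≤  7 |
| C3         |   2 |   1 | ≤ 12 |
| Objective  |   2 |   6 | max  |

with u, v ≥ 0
u = 2.5, v = 7, z = 47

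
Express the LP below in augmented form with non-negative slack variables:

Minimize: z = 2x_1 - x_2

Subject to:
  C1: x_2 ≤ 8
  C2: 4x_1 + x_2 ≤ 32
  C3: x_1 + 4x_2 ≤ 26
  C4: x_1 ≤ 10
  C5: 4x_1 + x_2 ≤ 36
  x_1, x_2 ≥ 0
min z = 2x_1 - x_2

s.t.
  x_2 + s1 = 8
  4x_1 + x_2 + s2 = 32
  x_1 + 4x_2 + s3 = 26
  x_1 + s4 = 10
  4x_1 + x_2 + s5 = 36
  x_1, x_2, s1, s2, s3, s4, s5 ≥ 0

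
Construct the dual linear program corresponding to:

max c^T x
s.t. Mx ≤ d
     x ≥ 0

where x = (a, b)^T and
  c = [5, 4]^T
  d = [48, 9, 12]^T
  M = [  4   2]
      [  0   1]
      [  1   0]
Minimize: z = 48y1 + 9y2 + 12y3

Subject to:
  C1: -4y1 - y3 ≤ -5
  C2: -2y1 - y2 ≤ -4
  y1, y2, y3 ≥ 0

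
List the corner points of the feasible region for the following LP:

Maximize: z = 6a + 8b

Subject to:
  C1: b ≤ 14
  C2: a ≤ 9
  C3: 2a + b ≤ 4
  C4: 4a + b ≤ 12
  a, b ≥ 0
Each vertex is the intersection of two constraint boundaries that also satisfies all remaining constraints:
  a = 0 and b = 0 → (0, 0)
  2a + b = 4 and b = 0 → (2, 0)
  2a + b = 4 and a = 0 → (0, 4)

Vertices: (0, 0), (2, 0), (0, 4)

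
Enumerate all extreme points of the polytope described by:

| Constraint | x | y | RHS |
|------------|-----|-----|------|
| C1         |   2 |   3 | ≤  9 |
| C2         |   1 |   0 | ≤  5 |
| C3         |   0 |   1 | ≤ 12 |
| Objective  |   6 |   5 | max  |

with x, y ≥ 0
Each vertex is the intersection of two constraint boundaries that also satisfies all remaining constraints:
  x = 0 and y = 0 → (0, 0)
  2x + 3y = 9 and y = 0 → (4.5, 0)
  2x + 3y = 9 and x = 0 → (0, 3)

Vertices: (0, 0), (4.5, 0), (0, 3)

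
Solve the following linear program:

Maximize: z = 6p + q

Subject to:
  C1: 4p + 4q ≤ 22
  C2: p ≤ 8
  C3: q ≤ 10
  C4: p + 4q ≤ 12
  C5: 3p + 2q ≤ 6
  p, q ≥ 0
Each vertex is the intersection of two constraint boundaries that also satisfies all remaining constraints:
  p = 0 and q = 0 → (0, 0)
  3p + 2q = 6 and q = 0 → (2, 0)
  p + 4q = 12 and 3p + 2q = 6 → (0, 3)

Evaluating z = 6p + q at each vertex:
  (0, 0): z = 0
  (2, 0): z = 12
  (0, 3): z = 3

The maximum is at (2, 0) with z = 12.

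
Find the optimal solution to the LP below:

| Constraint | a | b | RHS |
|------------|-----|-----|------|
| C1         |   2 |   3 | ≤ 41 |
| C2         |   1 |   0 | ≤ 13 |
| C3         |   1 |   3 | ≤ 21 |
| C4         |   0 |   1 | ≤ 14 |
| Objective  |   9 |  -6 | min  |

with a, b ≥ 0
a = 0, b = 7, z = -42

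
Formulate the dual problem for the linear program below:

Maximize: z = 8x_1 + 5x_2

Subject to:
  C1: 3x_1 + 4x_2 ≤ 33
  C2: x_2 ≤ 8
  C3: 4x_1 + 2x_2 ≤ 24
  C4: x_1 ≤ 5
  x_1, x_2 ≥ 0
Minimize: z = 33y1 + 8y2 + 24y3 + 5y4

Subject to:
  C1: -3y1 - 4y3 - y4 ≤ -8
  C2: -4y1 - y2 - 2y3 ≤ -5
  y1, y2, y3, y4 ≥ 0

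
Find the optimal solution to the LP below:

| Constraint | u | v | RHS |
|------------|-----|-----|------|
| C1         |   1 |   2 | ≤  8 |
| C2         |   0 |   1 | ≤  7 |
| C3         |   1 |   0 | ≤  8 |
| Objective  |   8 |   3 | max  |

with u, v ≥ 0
Each vertex is the intersection of two constraint boundaries that also satisfies all remaining constraints:
  u = 0 and v = 0 → (0, 0)
  u + 2v = 8 and u = 8 → (8, 0)
  u + 2v = 8 and u = 0 → (0, 4)

Evaluating z = 8u + 3v at each vertex:
  (0, 0): z = 0
  (8, 0): z = 64
  (0, 4): z = 12

The maximum is at (8, 0) with z = 64.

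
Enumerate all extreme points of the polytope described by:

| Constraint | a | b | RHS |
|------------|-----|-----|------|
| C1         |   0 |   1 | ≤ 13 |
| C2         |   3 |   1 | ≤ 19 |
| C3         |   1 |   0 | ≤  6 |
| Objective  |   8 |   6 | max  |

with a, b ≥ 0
Each vertex is the intersection of two constraint boundaries that also satisfies all remaining constraints:
  a = 0 and b = 0 → (0, 0)
  a = 6 and b = 0 → (6, 0)
  3a + b = 19 and a = 6 → (6, 1)
  b = 13 and 3a + b = 19 → (2, 13)
  b = 13 and a = 0 → (0, 13)

Vertices: (0, 0), (6, 0), (6, 1), (2, 13), (0, 13)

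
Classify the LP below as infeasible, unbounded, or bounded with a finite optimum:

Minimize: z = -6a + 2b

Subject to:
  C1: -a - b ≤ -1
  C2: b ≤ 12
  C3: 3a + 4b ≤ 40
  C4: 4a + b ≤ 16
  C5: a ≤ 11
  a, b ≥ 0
The point (4, 0) satisfies every constraint, so the LP is feasible; the constraints give a ≤ 11 and b ≤ 12, which with a, b ≥ 0 keep the feasible region inside a bounded box. A feasible, bounded LP attains a finite optimum at a vertex.

Bounded optimum: z* = -24 at (4, 0).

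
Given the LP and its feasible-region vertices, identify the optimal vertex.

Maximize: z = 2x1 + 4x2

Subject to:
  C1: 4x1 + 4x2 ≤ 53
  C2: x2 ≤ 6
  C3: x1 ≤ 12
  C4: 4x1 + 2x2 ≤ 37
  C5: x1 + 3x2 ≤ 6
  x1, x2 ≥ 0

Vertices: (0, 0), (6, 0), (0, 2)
Evaluating z = 2x1 + 4x2 at each vertex:
  (0, 0): z = 0
  (6, 0): z = 12
  (0, 2): z = 8

The largest value is z = 12, attained at (6, 0).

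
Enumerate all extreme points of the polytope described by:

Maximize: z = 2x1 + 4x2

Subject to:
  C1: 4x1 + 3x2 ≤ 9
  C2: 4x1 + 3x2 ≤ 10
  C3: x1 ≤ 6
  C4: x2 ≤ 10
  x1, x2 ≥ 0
Each vertex is the intersection of two constraint boundaries that also satisfies all remaining constraints:
  x1 = 0 and x2 = 0 → (0, 0)
  4x1 + 3x2 = 9 and x2 = 0 → (2.25, 0)
  4x1 + 3x2 = 9 and x1 = 0 → (0, 3)

Vertices: (0, 0), (2.25, 0), (0, 3)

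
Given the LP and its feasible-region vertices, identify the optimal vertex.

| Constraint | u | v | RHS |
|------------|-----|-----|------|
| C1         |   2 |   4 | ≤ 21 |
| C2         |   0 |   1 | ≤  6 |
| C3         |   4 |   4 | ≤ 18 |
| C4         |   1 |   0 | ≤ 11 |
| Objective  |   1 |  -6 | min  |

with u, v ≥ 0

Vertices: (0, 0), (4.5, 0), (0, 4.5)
(0, 4.5) with z = -27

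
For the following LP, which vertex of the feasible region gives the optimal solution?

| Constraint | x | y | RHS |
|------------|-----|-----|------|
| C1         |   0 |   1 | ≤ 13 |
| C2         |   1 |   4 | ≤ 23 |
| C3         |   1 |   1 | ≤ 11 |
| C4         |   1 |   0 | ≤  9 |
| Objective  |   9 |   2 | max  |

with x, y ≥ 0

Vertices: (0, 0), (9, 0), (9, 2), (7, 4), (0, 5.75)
Evaluating z = 9x + 2y at each vertex:
  (0, 0): z = 0
  (9, 0): z = 81
  (9, 2): z = 85
  (7, 4): z = 71
  (0, 5.75): z = 11.5

The largest value is z = 85, attained at (9, 2).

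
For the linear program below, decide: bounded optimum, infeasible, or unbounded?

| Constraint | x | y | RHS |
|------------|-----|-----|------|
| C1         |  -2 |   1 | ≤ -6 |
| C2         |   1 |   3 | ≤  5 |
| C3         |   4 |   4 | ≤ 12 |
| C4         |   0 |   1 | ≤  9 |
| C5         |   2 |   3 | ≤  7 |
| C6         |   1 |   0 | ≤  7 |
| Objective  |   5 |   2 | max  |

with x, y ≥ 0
The point (3, 0) satisfies every constraint, so the LP is feasible; the constraints give x ≤ 7 and y ≤ 9, which with x, y ≥ 0 keep the feasible region inside a bounded box. A feasible, bounded LP attains a finite optimum at a vertex.

Feasible with finite optimum z* = 15 at (3, 0).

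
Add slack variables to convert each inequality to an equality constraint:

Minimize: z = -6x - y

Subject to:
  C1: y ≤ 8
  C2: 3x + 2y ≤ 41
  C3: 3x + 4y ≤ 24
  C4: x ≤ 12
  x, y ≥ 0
min z = -6x - y

s.t.
  y + s1 = 8
  3x + 2y + s2 = 41
  3x + 4y + s3 = 24
  x + s4 = 12
  x, y, s1, s2, s3, s4 ≥ 0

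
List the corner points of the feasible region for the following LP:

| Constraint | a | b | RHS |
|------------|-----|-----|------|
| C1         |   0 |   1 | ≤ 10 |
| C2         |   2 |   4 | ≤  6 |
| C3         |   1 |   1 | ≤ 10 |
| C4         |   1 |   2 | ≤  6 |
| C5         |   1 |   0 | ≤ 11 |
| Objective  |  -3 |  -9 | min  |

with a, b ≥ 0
Each vertex is the intersection of two constraint boundaries that also satisfies all remaining constraints:
  a = 0 and b = 0 → (0, 0)
  2a + 4b = 6 and b = 0 → (3, 0)
  2a + 4b = 6 and a = 0 → (0, 1.5)

Vertices: (0, 0), (3, 0), (0, 1.5)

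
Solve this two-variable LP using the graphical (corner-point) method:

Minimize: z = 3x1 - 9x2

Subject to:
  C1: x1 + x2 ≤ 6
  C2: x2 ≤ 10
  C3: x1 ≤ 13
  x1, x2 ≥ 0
Each vertex is the intersection of two constraint boundaries that also satisfies all remaining constraints:
  x1 = 0 and x2 = 0 → (0, 0)
  x1 + x2 = 6 and x2 = 0 → (6, 0)
  x1 + x2 = 6 and x1 = 0 → (0, 6)

Evaluating z = 3x1 - 9x2 at each vertex:
  (0, 0): z = 0
  (6, 0): z = 18
  (0, 6): z = -54

The minimum is at (0, 6) with z = -54.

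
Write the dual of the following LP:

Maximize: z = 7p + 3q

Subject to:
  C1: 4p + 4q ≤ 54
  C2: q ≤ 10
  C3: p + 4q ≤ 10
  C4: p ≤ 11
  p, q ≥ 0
Minimize: z = 54y1 + 10y2 + 10y3 + 11y4

Subject to:
  C1: -4y1 - y3 - y4 ≤ -7
  C2: -4y1 - y2 - 4y3 ≤ -3
  y1, y2, y3, y4 ≥ 0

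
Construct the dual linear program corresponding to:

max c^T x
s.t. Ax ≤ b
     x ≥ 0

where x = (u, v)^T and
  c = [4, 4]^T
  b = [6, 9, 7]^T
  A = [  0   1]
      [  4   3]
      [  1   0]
Minimize: z = 6y1 + 9y2 + 7y3

Subject to:
  C1: -4y2 - y3 ≤ -4
  C2: -y1 - 3y2 ≤ -4
  y1, y2, y3 ≥ 0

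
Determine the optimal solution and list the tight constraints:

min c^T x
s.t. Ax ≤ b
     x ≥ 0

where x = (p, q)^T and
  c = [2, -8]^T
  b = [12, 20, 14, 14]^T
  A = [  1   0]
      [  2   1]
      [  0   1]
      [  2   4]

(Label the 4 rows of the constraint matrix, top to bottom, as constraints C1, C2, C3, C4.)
Optimal: p = 0, q = 3.5
Slack at optimum:
  C1: slack = 12
  C2: slack = 16.5
  C3: slack = 10.5
  C4: slack = 0 (binding)
  p ≥ 0: p = 0 (binding)
  q ≥ 0: q = 3.5
Binding constraints: C4, p ≥ 0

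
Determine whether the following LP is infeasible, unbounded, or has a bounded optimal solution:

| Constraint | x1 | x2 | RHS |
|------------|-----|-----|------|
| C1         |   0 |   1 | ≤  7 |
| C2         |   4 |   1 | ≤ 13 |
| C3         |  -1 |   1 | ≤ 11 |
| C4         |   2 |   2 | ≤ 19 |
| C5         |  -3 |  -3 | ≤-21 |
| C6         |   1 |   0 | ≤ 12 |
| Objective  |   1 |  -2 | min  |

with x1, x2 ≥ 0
The point (0, 7) satisfies every constraint, so the LP is feasible; the constraints give x1 ≤ 12 and x2 ≤ 7, which with x1, x2 ≥ 0 keep the feasible region inside a bounded box. A feasible, bounded LP attains a finite optimum at a vertex.

The LP has an optimal solution: (0, 7) with z = -14.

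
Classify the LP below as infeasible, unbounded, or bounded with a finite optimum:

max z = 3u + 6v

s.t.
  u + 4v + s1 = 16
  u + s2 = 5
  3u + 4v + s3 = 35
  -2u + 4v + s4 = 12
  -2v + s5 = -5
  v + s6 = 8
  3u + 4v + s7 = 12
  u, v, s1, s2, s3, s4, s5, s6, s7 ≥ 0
The point (0, 3) satisfies every constraint, so the LP is feasible; the constraints give u ≤ 5 and v ≤ 8, which with u, v ≥ 0 keep the feasible region inside a bounded box. A feasible, bounded LP attains a finite optimum at a vertex.

Evaluating z = 3u + 6v at each vertex:
  (0, 2.5): z = 15
  (0.6667, 2.5): z = 17
  (0, 3): z = 18

Bounded optimum: z* = 18 at (0, 3).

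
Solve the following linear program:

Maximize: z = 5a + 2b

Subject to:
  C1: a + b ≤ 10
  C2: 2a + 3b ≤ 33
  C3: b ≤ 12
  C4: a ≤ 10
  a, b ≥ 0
a = 10, b = 0, z = 50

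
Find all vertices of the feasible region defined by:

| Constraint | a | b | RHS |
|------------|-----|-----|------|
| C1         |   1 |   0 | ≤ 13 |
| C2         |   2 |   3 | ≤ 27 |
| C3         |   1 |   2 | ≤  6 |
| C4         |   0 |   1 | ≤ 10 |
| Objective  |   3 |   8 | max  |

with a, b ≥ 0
Each vertex is the intersection of two constraint boundaries that also satisfies all remaining constraints:
  a = 0 and b = 0 → (0, 0)
  a + 2b = 6 and b = 0 → (6, 0)
  a + 2b = 6 and a = 0 → (0, 3)

Vertices: (0, 0), (6, 0), (0, 3)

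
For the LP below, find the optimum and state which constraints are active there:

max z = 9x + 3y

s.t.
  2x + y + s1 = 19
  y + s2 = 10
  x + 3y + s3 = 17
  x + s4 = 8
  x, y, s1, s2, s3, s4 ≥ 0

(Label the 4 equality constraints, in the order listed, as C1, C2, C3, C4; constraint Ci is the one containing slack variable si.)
Optimal: x = 8, y = 3
Binding: C1, C3, C4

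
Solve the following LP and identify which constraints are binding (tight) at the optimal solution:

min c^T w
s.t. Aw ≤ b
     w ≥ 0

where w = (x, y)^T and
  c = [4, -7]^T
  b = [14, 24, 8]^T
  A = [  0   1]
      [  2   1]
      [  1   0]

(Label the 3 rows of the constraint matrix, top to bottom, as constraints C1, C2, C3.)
Optimal: x = 0, y = 14
Binding: C1, x ≥ 0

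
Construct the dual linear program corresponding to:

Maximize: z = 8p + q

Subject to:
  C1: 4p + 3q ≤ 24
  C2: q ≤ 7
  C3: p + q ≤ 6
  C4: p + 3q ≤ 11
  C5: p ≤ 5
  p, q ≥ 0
Minimize: z = 24y1 + 7y2 + 6y3 + 11y4 + 5y5

Subject to:
  C1: -4y1 - y3 - y4 - y5 ≤ -8
  C2: -3y1 - y2 - y3 - 3y4 ≤ -1
  y1, y2, y3, y4, y5 ≥ 0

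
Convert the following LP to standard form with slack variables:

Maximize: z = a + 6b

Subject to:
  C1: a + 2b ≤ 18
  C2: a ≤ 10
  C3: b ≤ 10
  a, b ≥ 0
max z = a + 6b

s.t.
  a + 2b + s1 = 18
  a + s2 = 10
  b + s3 = 10
  a, b, s1, s2, s3 ≥ 0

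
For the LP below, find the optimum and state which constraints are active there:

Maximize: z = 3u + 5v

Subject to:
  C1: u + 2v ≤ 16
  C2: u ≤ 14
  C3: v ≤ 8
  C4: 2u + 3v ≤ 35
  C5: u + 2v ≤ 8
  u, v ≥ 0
Optimal: u = 8, v = 0
Slack at optimum:
  C1: slack = 8
  C2: slack = 6
  C3: slack = 8
  C4: slack = 19
  C5: slack = 0 (binding)
  u ≥ 0: u = 8
  v ≥ 0: v = 0 (binding)
Binding constraints: C5, v ≥ 0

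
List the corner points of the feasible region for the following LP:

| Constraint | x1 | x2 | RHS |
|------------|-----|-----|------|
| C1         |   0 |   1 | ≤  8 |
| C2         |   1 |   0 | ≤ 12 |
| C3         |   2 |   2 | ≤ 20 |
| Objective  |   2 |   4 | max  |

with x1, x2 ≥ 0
Each vertex is the intersection of two constraint boundaries that also satisfies all remaining constraints:
  x1 = 0 and x2 = 0 → (0, 0)
  2x1 + 2x2 = 20 and x2 = 0 → (10, 0)
  x2 = 8 and 2x1 + 2x2 = 20 → (2, 8)
  x2 = 8 and x1 = 0 → (0, 8)

Vertices: (0, 0), (10, 0), (2, 8), (0, 8)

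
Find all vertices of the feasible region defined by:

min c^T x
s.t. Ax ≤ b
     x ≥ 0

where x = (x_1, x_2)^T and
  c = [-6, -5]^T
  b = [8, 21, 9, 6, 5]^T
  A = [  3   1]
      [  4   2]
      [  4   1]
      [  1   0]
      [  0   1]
Each vertex is the intersection of two constraint boundaries that also satisfies all remaining constraints:
  x_1 = 0 and x_2 = 0 → (0, 0)
  4x_1 + x_2 = 9 and x_2 = 0 → (2.25, 0)
  3x_1 + x_2 = 8 and 4x_1 + x_2 = 9 → (1, 5)
  x_2 = 5 and x_1 = 0 → (0, 5)

Vertices: (0, 0), (2.25, 0), (1, 5), (0, 5)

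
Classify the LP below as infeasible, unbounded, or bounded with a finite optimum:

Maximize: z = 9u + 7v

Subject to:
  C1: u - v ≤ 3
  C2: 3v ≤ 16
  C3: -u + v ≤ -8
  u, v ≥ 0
C1 requires u - v ≤ 3, while C3 (-u + v ≤ -8) is equivalent to u - v ≥ 8. Together they would need 8 ≤ u - v ≤ 3, which is impossible since 8 > 3. No point satisfies all constraints.

Infeasible — the constraint set is empty.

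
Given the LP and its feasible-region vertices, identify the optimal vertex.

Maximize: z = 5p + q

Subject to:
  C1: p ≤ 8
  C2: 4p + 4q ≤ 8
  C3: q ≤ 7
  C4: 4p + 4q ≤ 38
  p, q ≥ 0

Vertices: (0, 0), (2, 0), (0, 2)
Evaluating z = 5p + q at each vertex:
  (0, 0): z = 0
  (2, 0): z = 10
  (0, 2): z = 2

The largest value is z = 10, attained at (2, 0).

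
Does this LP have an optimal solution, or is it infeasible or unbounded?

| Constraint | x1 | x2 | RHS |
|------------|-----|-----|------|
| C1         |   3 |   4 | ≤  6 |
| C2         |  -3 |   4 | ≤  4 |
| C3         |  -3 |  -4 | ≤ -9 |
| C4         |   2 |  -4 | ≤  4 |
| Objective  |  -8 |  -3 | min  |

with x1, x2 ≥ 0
C1 requires 3x1 + 4x2 ≤ 6, while C3 (-3x1 - 4x2 ≤ -9) is equivalent to 3x1 + 4x2 ≥ 9. Together they would need 9 ≤ 3x1 + 4x2 ≤ 6, which is impossible since 9 > 6. No point satisfies all constraints.

The feasible region is empty; the LP is infeasible.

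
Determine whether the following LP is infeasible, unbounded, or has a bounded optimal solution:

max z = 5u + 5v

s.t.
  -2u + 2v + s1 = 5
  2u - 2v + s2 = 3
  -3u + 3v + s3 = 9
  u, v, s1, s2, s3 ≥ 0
Feasible point: (0, 0) satisfies every constraint, so the LP is feasible.
Direction d = (1, 1): for each constraint row a, a·d ≤ 0 —
  (-2)(1) + (2)(1) = 0 ≤ 0
  (2)(1) + (-2)(1) = 0 ≤ 0
  (-3)(1) + (3)(1) = 0 ≤ 0
and d ≥ 0, so (0, 0) + t·d stays feasible for every t ≥ 0. Along this ray z = 5u + 5v changes by 10 per unit t, so z → +∞.

Unbounded: there is a feasible ray along which z → +∞.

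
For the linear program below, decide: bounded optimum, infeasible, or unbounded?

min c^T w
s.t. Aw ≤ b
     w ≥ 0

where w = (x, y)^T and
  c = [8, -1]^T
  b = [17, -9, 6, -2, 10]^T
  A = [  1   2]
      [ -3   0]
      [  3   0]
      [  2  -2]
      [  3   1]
One constraint requires 3x ≤ 6, while the constraint -3x ≤ -9 is equivalent to 3x ≥ 9. Together they would need 9 ≤ 3x ≤ 6, which is impossible since 9 > 6. No point satisfies all constraints.

Infeasible: no point satisfies all constraints simultaneously.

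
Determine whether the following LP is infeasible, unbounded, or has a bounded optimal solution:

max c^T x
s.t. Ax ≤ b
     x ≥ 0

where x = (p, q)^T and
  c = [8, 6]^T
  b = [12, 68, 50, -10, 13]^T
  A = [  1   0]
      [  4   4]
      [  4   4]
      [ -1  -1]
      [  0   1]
The point (12, 0.5) satisfies every constraint, so the LP is feasible; the constraints give p ≤ 12 and q ≤ 13, which with p, q ≥ 0 keep the feasible region inside a bounded box. A feasible, bounded LP attains a finite optimum at a vertex.

Evaluating z = 8p + 6q at each vertex:
  (10, 0): z = 80
  (12, 0): z = 96
  (12, 0.5): z = 99
  (0, 12.5): z = 75
  (0, 10): z = 60

Feasible with finite optimum z* = 99 at (12, 0.5).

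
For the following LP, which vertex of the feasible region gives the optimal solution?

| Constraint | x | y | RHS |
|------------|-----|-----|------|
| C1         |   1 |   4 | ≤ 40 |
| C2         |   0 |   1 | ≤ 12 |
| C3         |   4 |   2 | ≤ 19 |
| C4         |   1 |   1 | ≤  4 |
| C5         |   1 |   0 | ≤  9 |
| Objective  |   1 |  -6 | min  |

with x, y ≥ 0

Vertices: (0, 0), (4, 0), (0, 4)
Evaluating z = x - 6y at each vertex:
  (0, 0): z = 0
  (4, 0): z = 4
  (0, 4): z = -24

The smallest value is z = -24, attained at (0, 4).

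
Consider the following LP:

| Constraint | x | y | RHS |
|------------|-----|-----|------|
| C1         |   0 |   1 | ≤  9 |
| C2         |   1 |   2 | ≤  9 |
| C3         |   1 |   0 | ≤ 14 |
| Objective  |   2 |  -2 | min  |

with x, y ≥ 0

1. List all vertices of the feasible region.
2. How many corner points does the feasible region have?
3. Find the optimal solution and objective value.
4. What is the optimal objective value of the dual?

1. (0, 0), (9, 0), (0, 4.5)
2. 3
3. x = 0, y = 4.5, z = -9
4. -9 (by strong duality, equal to the primal optimum)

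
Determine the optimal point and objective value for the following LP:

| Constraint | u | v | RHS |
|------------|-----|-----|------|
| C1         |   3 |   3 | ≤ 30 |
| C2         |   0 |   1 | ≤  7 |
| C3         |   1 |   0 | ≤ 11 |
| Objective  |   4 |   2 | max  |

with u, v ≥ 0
Each vertex is the intersection of two constraint boundaries that also satisfies all remaining constraints:
  u = 0 and v = 0 → (0, 0)
  3u + 3v = 30 and v = 0 → (10, 0)
  3u + 3v = 30 and v = 7 → (3, 7)
  v = 7 and u = 0 → (0, 7)

Evaluating z = 4u + 2v at each vertex:
  (0, 0): z = 0
  (10, 0): z = 40
  (3, 7): z = 26
  (0, 7): z = 14

The maximum is at (10, 0) with z = 40.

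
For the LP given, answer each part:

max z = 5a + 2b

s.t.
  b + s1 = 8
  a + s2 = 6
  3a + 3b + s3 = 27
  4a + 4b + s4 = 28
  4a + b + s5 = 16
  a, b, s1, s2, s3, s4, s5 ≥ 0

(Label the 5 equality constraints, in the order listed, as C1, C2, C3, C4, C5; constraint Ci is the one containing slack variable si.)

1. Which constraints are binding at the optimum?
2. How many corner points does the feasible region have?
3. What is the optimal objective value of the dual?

1. C4, C5
2. 4
3. 23 (by strong duality, equal to the primal optimum)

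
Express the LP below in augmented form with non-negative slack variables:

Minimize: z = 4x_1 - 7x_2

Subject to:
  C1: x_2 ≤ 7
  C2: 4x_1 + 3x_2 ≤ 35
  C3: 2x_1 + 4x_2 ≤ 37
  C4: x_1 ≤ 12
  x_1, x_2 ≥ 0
min z = 4x_1 - 7x_2

s.t.
  x_2 + s1 = 7
  4x_1 + 3x_2 + s2 = 35
  2x_1 + 4x_2 + s3 = 37
  x_1 + s4 = 12
  x_1, x_2, s1, s2, s3, s4 ≥ 0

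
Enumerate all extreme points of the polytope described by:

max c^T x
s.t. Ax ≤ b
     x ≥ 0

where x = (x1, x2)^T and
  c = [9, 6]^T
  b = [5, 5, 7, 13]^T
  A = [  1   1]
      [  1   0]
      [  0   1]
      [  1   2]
Each vertex is the intersection of two constraint boundaries that also satisfies all remaining constraints:
  x1 = 0 and x2 = 0 → (0, 0)
  x1 + x2 = 5 and x1 = 5 → (5, 0)
  x1 + x2 = 5 and x1 = 0 → (0, 5)

Vertices: (0, 0), (5, 0), (0, 5)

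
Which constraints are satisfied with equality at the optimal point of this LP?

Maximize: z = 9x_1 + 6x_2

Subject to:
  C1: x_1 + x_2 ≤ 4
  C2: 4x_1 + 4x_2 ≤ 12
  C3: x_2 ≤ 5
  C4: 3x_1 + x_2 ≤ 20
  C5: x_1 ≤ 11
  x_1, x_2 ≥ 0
Optimal: x_1 = 3, x_2 = 0
Slack at optimum:
  C1: slack = 1
  C2: slack = 0 (binding)
  C3: slack = 5
  C4: slack = 11
  C5: slack = 8
  x_1 ≥ 0: x_1 = 3
  x_2 ≥ 0: x_2 = 0 (binding)
Binding constraints: C2, x_2 ≥ 0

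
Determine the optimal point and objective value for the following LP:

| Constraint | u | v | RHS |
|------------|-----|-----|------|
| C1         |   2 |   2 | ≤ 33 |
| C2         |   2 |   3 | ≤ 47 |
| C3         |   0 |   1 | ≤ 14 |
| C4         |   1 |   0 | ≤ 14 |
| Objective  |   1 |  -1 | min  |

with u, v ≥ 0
Each vertex is the intersection of two constraint boundaries that also satisfies all remaining constraints:
  u = 0 and v = 0 → (0, 0)
  u = 14 and v = 0 → (14, 0)
  2u + 2v = 33 and u = 14 → (14, 2.5)
  2u + 2v = 33 and 2u + 3v = 47 → (2.5, 14)
  v = 14 and u = 0 → (0, 14)

Evaluating z = u - v at each vertex:
  (0, 0): z = 0
  (14, 0): z = 14
  (14, 2.5): z = 11.5
  (2.5, 14): z = -11.5
  (0, 14): z = -14

The minimum is at (0, 14) with z = -14.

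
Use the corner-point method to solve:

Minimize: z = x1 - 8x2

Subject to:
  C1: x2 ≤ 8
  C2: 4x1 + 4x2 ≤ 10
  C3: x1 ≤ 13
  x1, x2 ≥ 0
x1 = 0, x2 = 2.5, z = -20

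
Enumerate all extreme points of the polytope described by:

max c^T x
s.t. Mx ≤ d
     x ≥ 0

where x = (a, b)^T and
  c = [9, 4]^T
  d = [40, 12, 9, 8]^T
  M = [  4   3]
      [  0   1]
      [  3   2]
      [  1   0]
Each vertex is the intersection of two constraint boundaries that also satisfies all remaining constraints:
  a = 0 and b = 0 → (0, 0)
  3a + 2b = 9 and b = 0 → (3, 0)
  3a + 2b = 9 and a = 0 → (0, 4.5)

Vertices: (0, 0), (3, 0), (0, 4.5)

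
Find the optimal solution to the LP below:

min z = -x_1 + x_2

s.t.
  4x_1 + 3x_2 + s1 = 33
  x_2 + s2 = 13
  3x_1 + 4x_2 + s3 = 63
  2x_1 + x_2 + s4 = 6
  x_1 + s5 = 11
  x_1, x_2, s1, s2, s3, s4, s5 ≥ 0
Each vertex is the intersection of two constraint boundaries that also satisfies all remaining constraints:
  x_1 = 0 and x_2 = 0 → (0, 0)
  2x_1 + x_2 = 6 and x_2 = 0 → (3, 0)
  2x_1 + x_2 = 6 and x_1 = 0 → (0, 6)

Evaluating z = -x_1 + x_2 at each vertex:
  (0, 0): z = 0
  (3, 0): z = -3
  (0, 6): z = 6

The minimum is at (3, 0) with z = -3.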